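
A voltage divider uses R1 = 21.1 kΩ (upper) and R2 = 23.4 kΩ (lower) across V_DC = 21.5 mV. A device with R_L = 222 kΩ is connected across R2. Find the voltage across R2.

V_out ≈ 10.8 mV

First combine the lower leg with the load: R2 ‖ R_L = 21.17 kΩ.
Then V_out = V_DC · R2'/(R1 + R2') = 21.5 × 21.17/42.27 = 10.77 mV.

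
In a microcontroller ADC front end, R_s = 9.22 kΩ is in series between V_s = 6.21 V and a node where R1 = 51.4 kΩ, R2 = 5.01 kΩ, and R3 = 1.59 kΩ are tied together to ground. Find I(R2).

I ≈ 0.141 mA

Combine the parallel branches: R_p = (1/51.4 + 1/5.01 + 1/1.59)⁻¹ = 1.179 kΩ.
V_A = 6.21 × 1.179/10.40 = 0.7042 V.
I(R2) = V_A / R2 = 0.7042/5.01 = 0.1406 mA.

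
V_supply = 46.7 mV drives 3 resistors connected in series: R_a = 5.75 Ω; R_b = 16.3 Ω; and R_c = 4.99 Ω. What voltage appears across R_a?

ΣR = 5.75 + 16.3 + 4.99 = 27.04 Ω.
By the voltage-divider rule, V = 46.7 × 5.750/27.04 = 9.931 mV.

V ≈ 9.93 mV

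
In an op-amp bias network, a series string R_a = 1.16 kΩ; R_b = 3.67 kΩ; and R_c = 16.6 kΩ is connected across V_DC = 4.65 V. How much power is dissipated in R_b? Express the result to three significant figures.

The common current is I = 4.65/21.43 = 0.2170 mA.
V(R_b) = I·R = 0.7963 V; P = V·I = 0.7963 × 0.2170 = 0.1728 mW.

P ≈ 0.173 mW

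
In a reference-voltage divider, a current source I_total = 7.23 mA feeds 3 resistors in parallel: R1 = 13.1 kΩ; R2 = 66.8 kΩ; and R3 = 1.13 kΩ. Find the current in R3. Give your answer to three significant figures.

I ≈ 6.55 mA

ΣG = 1/13.1 + 1/66.8 + 1/1.13 = 0.9763.
Current divider: I(R3) = I_total · G_k/ΣG = 7.23 × (0.8850/0.9763) = 7.23 × 0.9065 = 6.554 mA.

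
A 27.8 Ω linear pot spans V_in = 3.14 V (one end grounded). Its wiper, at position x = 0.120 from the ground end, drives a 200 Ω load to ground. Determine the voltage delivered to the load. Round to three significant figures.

The pot divides into 24.46 Ω above the wiper and 3.336 Ω below.
Lower segment in parallel with the load: 3.336 ‖ 200 = 3.281 Ω.
Then V_out = V_in · 3.281/(24.46 + 3.281) = 0.3713 V.
(Unloaded: V_out = x·V_in = 0.377 V.)

V_out ≈ 0.371 V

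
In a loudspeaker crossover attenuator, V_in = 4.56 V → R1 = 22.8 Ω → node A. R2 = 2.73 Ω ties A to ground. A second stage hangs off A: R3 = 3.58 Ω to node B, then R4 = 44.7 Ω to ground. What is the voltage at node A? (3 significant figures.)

The second stage (R3 + R4 = 48.28 Ω) loads node A in parallel with R2.
Effective lower resistance at A: R2 ‖ 48.28 = 2.584 Ω.
So V_A = 4.56 × 0.1018 = 0.4642 V.

V_A ≈ 0.464 V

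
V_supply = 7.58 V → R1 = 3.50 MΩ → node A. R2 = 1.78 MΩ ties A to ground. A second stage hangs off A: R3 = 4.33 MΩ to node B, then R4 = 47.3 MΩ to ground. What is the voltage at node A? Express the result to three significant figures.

V_A ≈ 2.50 V

Node A sees R2 in parallel with the series input of stage 2, R3 + R4 = 51.63 MΩ.
Effective lower resistance at A: R2 ‖ 51.63 = 1.721 MΩ.
V_A = 7.58 × 1.721/(3.50 + 1.721) = 2.498 V.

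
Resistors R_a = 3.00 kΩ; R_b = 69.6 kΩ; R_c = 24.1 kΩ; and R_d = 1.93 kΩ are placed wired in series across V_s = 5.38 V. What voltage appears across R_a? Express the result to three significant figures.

V ≈ 0.164 V

Series total: ΣR = 3.00 + 69.6 + 24.1 + 1.93 = 98.63 kΩ.
By the voltage-divider rule, V = 5.38 × 3.000/98.63 = 0.1636 V.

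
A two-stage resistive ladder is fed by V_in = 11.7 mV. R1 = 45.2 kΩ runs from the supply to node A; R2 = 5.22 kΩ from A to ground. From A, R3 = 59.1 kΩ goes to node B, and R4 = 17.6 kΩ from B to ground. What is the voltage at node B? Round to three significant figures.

V_B ≈ 0.262 mV

The second stage (R3 + R4 = 76.70 kΩ) loads node A in parallel with R2.
Effective lower resistance at A: R2 ‖ 76.70 = 4.887 kΩ.
V_A = 11.7 × 4.887/(45.2 + 4.887) = 1.142 mV.
Then the unloaded second divider: V_B = V_A × R4/(R3+R4) = 1.142 × 0.2295 = 0.2620 mV.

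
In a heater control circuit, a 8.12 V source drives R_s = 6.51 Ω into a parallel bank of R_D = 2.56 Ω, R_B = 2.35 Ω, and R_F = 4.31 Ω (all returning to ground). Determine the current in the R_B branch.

Parallel bank: R_p = 1/(1/2.56 + 1/2.35 + 1/4.31) = 0.9540 Ω.
V_A = 8.12 × 0.9540/7.464 = 1.038 V.
I(R_B) = V_A / R_B = 1.038/2.35 = 0.4417 A.

I ≈ 0.442 A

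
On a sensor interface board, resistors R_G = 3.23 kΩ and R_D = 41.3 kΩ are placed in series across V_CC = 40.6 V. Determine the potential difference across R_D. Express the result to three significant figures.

ΣR = 3.23 + 41.3 = 44.53 kΩ.
V = V_CC · R/ΣR = 40.6 × 0.9275 = 37.66 V.

V ≈ 37.7 V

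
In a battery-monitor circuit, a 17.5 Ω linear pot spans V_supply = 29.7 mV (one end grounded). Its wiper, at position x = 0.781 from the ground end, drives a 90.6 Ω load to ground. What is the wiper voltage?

Split the track: R_lower = x·R_p = 13.67 Ω, R_upper = (1−x)·R_p = 3.832 Ω.
(x·R_p) ‖ R_L = 11.88 Ω.
Then V_out = V_supply · 11.88/(3.832 + 11.88) = 22.45 mV.
(Unloaded: V_out = x·V_supply = 23.2 mV.)

V_out ≈ 22.5 mV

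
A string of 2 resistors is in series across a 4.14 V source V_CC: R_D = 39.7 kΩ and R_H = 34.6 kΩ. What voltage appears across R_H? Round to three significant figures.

V ≈ 1.93 V

Total series resistance ΣR = 39.7 + 34.6 = 74.30 kΩ.
Voltage divider: V = V_CC · (34.60 / 74.30) = 4.14 × 0.4657 = 1.928 V.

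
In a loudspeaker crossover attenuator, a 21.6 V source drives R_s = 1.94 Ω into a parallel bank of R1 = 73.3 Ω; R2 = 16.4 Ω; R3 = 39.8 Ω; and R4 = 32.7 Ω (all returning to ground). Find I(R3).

Equivalent of the parallel group: R_p = 7.673 Ω.
V_A by voltage divider: V_A = 21.6 × 7.673/(1.94 + 7.673) = 17.24 V.
Branch current I = V_A/R3 = 17.24/39.8 = 0.4332 A.

I ≈ 0.433 A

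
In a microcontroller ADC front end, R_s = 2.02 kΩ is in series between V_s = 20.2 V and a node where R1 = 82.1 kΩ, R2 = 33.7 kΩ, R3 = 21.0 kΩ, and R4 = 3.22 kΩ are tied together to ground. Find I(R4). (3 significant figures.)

Combine the parallel branches: R_p = (1/82.1 + 1/33.7 + 1/21.0 + 1/3.22)⁻¹ = 2.500 kΩ.
Node voltage V_A = V_s · R_p/(R_s + R_p) = 20.2 × 0.5531 = 11.17 V.
I(R4) = V_A / R4 = 11.17/3.22 = 3.470 mA.

I ≈ 3.47 mA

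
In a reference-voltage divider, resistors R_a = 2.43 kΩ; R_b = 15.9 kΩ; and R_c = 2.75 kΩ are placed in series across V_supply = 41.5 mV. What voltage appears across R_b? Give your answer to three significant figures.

Total series resistance ΣR = 2.43 + 15.9 + 2.75 = 21.08 kΩ.
By the voltage-divider rule, V = 41.5 × 15.90/21.08 = 31.30 mV.

V ≈ 31.3 mV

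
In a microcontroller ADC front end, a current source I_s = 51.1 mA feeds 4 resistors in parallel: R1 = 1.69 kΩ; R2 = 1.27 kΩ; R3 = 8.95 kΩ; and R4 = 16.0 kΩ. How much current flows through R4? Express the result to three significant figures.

I ≈ 2.06 mA

Total conductance ΣG = 1/1.69 + 1/1.27 + 1/8.95 + 1/16.0 = 1.553 (units of 1/kΩ).
R4 takes the fraction G_k/ΣG = 0.06250/1.553 = 0.04024, so I = 51.1 × 0.04024 = 2.056 mA.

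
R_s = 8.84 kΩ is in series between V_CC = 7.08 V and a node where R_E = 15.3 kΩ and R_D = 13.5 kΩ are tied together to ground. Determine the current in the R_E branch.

I ≈ 0.207 mA

Equivalent of the parallel group: R_p = 7.172 kΩ.
V_A = 7.08 × 7.172/16.01 = 3.171 V.
Branch current I = V_A/R_E = 3.171/15.3 = 0.2073 mA.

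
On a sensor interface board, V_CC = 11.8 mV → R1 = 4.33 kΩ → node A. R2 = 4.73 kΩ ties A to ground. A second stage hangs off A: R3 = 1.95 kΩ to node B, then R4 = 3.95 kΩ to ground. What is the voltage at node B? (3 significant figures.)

Looking into the second stage from A: R3 + R4 = 5.900 kΩ appears in parallel with R2.
R2 ‖ (R3+R4) = 2.625 kΩ.
First divider: V_A = V_CC · 2.625/(4.33 + 2.625) = 4.454 mV.
V_B = V_A × 0.6695 = 2.982 mV.

V_B ≈ 2.98 mV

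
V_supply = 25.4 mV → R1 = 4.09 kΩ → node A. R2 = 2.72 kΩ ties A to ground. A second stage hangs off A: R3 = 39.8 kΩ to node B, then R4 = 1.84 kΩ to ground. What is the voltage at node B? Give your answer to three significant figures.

Node A sees R2 in parallel with the series input of stage 2, R3 + R4 = 41.64 kΩ.
R2 ‖ (R3+R4) = 2.553 kΩ.
First divider: V_A = V_supply · 2.553/(4.09 + 2.553) = 9.762 mV.
V_B = V_A × 0.04419 = 0.4314 mV.

V_B ≈ 0.431 mV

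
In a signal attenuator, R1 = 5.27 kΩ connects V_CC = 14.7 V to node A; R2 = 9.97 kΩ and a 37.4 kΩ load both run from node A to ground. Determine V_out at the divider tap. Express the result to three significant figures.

The load sits in parallel with R2, giving an effective lower resistance R2' = R2·R_L/(R2+R_L) = 7.872 kΩ.
Now apply the divider: V_out = 14.7 × 0.5990 = 8.805 V.
(Unloaded it would be 9.62 V; the load pulls it down.)

V_out ≈ 8.81 V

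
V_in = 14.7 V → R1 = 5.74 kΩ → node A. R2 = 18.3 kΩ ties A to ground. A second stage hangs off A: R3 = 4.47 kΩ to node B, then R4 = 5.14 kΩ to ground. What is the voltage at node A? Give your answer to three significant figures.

Looking into the second stage from A: R3 + R4 = 9.610 kΩ appears in parallel with R2.
R2 ‖ (R3+R4) = 6.301 kΩ.
V_A = 14.7 × 6.301/(5.74 + 6.301) = 7.692 V.

V_A ≈ 7.69 V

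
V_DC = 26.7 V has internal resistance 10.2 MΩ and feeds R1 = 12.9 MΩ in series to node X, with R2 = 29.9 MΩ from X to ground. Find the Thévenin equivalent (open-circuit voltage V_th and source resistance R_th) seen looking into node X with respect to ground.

R1' = 10.2 + 12.9 = 23.10 MΩ (source resistance + R1).
V_th is the unloaded tap voltage: V_DC · R2/(R1'+R2) = 26.7 × 0.5642 = 15.06 V.
Looking into X with the source shorted: R_th = R1'·R2/(R1'+R2) = 23.10 × 29.9/53.00 = 13.03 MΩ.

V_th ≈ 15.1 V, R_th ≈ 13.0 MΩ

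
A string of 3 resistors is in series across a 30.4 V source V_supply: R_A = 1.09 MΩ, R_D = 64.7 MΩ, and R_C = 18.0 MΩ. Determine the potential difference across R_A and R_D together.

Series total: ΣR = 1.09 + 64.7 + 18.0 = 83.79 MΩ.
R_{R_A..R_D} = 1.09 + 64.7 = 65.79 MΩ.
By the voltage-divider rule, V = 30.4 × 65.79/83.79 = 23.87 V.

V ≈ 23.9 V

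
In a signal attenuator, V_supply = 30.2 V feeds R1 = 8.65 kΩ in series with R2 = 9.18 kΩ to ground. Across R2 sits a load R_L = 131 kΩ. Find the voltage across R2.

V_out ≈ 15.0 V

First combine the lower leg with the load: R2 ‖ R_L = 8.579 kΩ.
Now apply the divider: V_out = 30.2 × 0.4979 = 15.04 V.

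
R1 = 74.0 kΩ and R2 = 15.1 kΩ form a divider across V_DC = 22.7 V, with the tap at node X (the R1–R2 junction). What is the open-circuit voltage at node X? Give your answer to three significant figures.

V_th is the unloaded tap voltage: V_DC · R2/(R1+R2) = 22.7 × 0.1695 = 3.847 V.

V_th ≈ 3.85 V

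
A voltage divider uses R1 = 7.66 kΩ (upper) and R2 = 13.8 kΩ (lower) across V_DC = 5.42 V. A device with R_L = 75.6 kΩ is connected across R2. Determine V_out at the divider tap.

V_out ≈ 3.27 V

First combine the lower leg with the load: R2 ‖ R_L = 11.67 kΩ.
Now apply the divider: V_out = 5.42 × 0.6037 = 3.272 V.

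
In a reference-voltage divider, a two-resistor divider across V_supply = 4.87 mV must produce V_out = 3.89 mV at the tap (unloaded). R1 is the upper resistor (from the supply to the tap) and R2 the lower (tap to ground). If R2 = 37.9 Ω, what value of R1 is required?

R1 ≈ 9.55 Ω

V_out/V_supply = R2/(R1+R2) = 0.7988.
Rearranging, R1 = R2·(1−k)/k = 37.9 × 0.2519 = 9.548 Ω.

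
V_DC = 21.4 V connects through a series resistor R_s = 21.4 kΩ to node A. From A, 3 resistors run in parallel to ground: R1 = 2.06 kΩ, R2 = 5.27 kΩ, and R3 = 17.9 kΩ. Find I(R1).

I ≈ 0.624 mA

Combine the parallel branches: R_p = (1/2.06 + 1/5.27 + 1/17.9)⁻¹ = 1.368 kΩ.
Node voltage V_A = V_DC · R_p/(R_s + R_p) = 21.4 × 0.06008 = 1.286 V.
Branch current I = V_A/R1 = 1.286/2.06 = 0.6241 mA.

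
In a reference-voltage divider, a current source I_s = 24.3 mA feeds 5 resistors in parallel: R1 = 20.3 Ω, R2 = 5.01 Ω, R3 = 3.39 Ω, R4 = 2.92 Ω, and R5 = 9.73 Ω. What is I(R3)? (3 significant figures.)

Total conductance ΣG = 1/20.3 + 1/5.01 + 1/3.39 + 1/2.92 + 1/9.73 = 0.9891 (units of 1/Ω).
Current divider: I(R3) = I_s · G_k/ΣG = 24.3 × (0.2950/0.9891) = 24.3 × 0.2982 = 7.247 mA.

I ≈ 7.25 mA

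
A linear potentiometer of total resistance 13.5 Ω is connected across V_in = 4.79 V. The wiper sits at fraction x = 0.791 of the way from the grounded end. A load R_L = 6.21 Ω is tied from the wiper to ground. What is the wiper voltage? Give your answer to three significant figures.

The pot divides into 2.821 Ω above the wiper and 10.68 Ω below.
Lower segment in parallel with the load: 10.68 ‖ 6.21 = 3.927 Ω.
Then V_out = V_in · 3.927/(2.821 + 3.927) = 2.787 V.
(Unloaded: V_out = x·V_in = 3.79 V.)

V_out ≈ 2.79 V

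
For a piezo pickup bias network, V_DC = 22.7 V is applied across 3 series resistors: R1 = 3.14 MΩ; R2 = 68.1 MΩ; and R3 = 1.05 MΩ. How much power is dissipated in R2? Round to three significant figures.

P ≈ 6.71 µW

Series current I = V_DC/ΣR = 22.7/72.29 = 0.3140 µA.
V(R2) = I·R = 21.38 V; P = V·I = 21.38 × 0.3140 = 6.715 µW.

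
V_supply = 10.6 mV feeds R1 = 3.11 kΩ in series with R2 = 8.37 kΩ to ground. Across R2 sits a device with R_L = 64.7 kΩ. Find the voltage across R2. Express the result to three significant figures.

First combine the lower leg with the load: R2 ‖ R_L = 7.411 kΩ.
Voltage divider with the loaded lower leg: V_out = 10.6 × 7.411/(3.11 + 7.411) = 10.6 × 0.7044 = 7.467 mV.
(Unloaded it would be 7.73 mV; the load pulls it down.)

V_out ≈ 7.47 mV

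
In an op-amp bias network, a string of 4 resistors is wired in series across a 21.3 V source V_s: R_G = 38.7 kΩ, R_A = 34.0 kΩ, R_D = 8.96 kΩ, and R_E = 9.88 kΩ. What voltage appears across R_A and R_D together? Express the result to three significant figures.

ΣR = 38.7 + 34.0 + 8.96 + 9.88 = 91.54 kΩ.
R_{R_A..R_D} = 34.0 + 8.96 = 42.96 kΩ.
By the voltage-divider rule, V = 21.3 × 42.96/91.54 = 9.996 V.

V ≈ 10.0 V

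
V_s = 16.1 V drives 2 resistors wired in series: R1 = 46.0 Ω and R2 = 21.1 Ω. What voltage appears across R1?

V ≈ 11.0 V

Total series resistance ΣR = 46.0 + 21.1 = 67.10 Ω.
Voltage divider: V = V_s · (46.00 / 67.10) = 16.1 × 0.6855 = 11.04 V.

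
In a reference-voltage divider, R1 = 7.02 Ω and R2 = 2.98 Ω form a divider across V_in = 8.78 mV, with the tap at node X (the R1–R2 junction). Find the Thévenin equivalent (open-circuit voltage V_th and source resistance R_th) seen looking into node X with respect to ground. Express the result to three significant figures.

With X open, the divider is unloaded: V_th = 8.78 × 2.98/10.00 = 2.616 mV.
Zeroing V_in shorts the top of R1 to ground, so R_th = R1 ‖ R2 = 2.092 Ω.

V_th ≈ 2.62 mV, R_th ≈ 2.09 Ω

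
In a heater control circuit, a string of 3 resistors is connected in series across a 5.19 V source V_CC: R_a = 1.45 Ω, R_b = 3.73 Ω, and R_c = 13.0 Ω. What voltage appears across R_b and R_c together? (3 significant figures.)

Series total: ΣR = 1.45 + 3.73 + 13.0 = 18.18 Ω.
R_{R_b..R_c} = 3.73 + 13.0 = 16.73 Ω.
By the voltage-divider rule, V = 5.19 × 16.73/18.18 = 4.776 V.

V ≈ 4.78 V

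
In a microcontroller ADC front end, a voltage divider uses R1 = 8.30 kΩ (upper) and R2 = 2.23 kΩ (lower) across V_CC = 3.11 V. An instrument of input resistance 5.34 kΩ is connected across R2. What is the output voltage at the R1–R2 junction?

First combine the lower leg with the load: R2 ‖ R_L = 1.573 kΩ.
Then V_out = V_CC · R2'/(R1 + R2') = 3.11 × 1.573/9.873 = 0.4955 V.
(Unloaded it would be 0.659 V; the load pulls it down.)

V_out ≈ 0.496 V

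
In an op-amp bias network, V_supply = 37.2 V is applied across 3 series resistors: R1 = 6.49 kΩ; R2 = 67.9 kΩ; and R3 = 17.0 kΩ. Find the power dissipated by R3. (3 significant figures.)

P ≈ 2.82 mW

The common current is I = 37.2/91.39 = 0.4070 mA.
P(R3) = I²·R3 = (0.4070)² × 17.0 = 2.817 mW.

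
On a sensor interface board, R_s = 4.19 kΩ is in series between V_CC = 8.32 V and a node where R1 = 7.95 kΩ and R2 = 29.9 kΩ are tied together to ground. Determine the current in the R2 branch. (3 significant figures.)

Parallel bank: R_p = 1/(1/7.95 + 1/29.9) = 6.280 kΩ.
V_A = 8.32 × 6.280/10.47 = 4.990 V.
Branch current I = V_A/R2 = 4.990/29.9 = 0.1669 mA.

I ≈ 0.167 mA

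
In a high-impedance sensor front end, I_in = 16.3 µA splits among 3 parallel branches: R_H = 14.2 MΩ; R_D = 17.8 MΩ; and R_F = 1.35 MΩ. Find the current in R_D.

ΣG = 1/14.2 + 1/17.8 + 1/1.35 = 0.8673.
R_D takes the fraction G_k/ΣG = 0.05618/0.8673 = 0.06477, so I = 16.3 × 0.06477 = 1.056 µA.

I ≈ 1.06 µA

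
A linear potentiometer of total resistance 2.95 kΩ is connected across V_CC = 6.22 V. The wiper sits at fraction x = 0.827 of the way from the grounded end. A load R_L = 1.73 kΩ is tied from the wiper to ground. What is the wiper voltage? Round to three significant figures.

The pot divides into 0.5104 kΩ above the wiper and 2.440 kΩ below.
(x·R_p) ‖ R_L = 1.012 kΩ.
V_out = 6.22 × 1.012/(0.5104 + 1.012) = 4.135 V.

V_out ≈ 4.14 V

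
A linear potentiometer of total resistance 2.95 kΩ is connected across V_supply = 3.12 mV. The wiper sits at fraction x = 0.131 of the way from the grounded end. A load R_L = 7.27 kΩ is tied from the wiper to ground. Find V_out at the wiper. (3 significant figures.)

Split the track: R_lower = x·R_p = 0.3865 kΩ, R_upper = (1−x)·R_p = 2.564 kΩ.
(x·R_p) ‖ R_L = 0.3669 kΩ.
Loaded-divider output: V_out = 3.12 × 0.1252 = 0.3907 mV.
(Unloaded: V_out = x·V_supply = 0.409 mV.)

V_out ≈ 0.391 mV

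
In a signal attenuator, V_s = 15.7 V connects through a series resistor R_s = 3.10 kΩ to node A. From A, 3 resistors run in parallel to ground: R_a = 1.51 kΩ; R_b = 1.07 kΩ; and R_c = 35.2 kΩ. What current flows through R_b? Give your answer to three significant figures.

I ≈ 2.43 mA

Combine the parallel branches: R_p = (1/1.51 + 1/1.07 + 1/35.2)⁻¹ = 0.6153 kΩ.
V_A = 15.7 × 0.6153/3.715 = 2.600 V.
Branch current I = V_A/R_b = 2.600/1.07 = 2.430 mA.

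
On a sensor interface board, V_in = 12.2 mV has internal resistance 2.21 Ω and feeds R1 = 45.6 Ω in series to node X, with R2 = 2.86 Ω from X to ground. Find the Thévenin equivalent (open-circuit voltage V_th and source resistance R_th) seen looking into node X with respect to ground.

R1' = 2.21 + 45.6 = 47.81 Ω (source resistance + R1).
With X open, the divider is unloaded: V_th = 12.2 × 2.86/50.67 = 0.6886 mV.
Zeroing V_in shorts the top of R1' to ground, so R_th = R1' ‖ R2 = 2.699 Ω.

V_th ≈ 0.689 mV, R_th ≈ 2.70 Ω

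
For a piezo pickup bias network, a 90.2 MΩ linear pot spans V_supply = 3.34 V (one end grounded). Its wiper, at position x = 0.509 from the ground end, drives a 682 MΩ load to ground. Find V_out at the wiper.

Lower segment x·R_p = 45.91 MΩ; upper segment (1−x)·R_p = 44.29 MΩ.
(x·R_p) ‖ R_L = 43.02 MΩ.
Then V_out = V_supply · 43.02/(44.29 + 43.02) = 1.646 V.
(Unloaded: V_out = x·V_supply = 1.70 V.)

V_out ≈ 1.65 V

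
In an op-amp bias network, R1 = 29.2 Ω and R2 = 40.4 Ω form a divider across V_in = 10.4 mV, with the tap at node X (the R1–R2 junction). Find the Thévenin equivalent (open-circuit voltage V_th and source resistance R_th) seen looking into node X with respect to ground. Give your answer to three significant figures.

With X open, the divider is unloaded: V_th = 10.4 × 40.4/69.60 = 6.037 mV.
Zeroing V_in shorts the top of R1 to ground, so R_th = R1 ‖ R2 = 16.95 Ω.

V_th ≈ 6.04 mV, R_th ≈ 16.9 Ω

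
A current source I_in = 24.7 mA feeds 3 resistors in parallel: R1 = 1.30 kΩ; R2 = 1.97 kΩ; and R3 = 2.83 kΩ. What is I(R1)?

I ≈ 11.7 mA

Total conductance ΣG = 1/1.30 + 1/1.97 + 1/2.83 = 1.630 (units of 1/kΩ).
R1 takes the fraction G_k/ΣG = 0.7692/1.630 = 0.4719, so I = 24.7 × 0.4719 = 11.65 mA.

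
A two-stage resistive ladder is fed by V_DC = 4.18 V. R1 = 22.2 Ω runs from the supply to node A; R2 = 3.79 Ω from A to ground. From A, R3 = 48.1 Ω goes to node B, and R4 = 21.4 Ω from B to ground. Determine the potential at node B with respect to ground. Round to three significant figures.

V_B ≈ 0.179 V

Node A sees R2 in parallel with the series input of stage 2, R3 + R4 = 69.50 Ω.
R2 ‖ (R3+R4) = 3.594 Ω.
So V_A = 4.18 × 0.1393 = 0.5824 V.
Stage 2 is unloaded, so V_B = V_A · R4/(R3+R4) = 0.5824 × 21.4/69.50 = 0.1793 V.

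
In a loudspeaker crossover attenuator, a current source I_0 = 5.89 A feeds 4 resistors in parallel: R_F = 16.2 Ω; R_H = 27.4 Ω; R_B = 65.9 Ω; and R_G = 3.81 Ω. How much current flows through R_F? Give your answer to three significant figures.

I ≈ 0.967 A

Conductances: ΣG = 1/16.2 + 1/27.4 + 1/65.9 + 1/3.81 = 0.3759 (1/Ω).
R_F takes the fraction G_k/ΣG = 0.06173/0.3759 = 0.1642, so I = 5.89 × 0.1642 = 0.9673 A.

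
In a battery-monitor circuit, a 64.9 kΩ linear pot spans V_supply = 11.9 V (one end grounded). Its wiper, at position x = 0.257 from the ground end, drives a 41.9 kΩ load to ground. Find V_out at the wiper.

Lower segment x·R_p = 16.68 kΩ; upper segment (1−x)·R_p = 48.22 kΩ.
(x·R_p) ‖ R_L = 11.93 kΩ.
V_out = 11.9 × 11.93/(48.22 + 11.93) = 2.360 V.
(Unloaded: V_out = x·V_supply = 3.06 V.)

V_out ≈ 2.36 V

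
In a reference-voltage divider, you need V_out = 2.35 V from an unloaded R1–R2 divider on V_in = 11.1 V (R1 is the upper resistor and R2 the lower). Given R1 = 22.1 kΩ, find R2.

R2 ≈ 5.94 kΩ

The divider ratio is R2/(R1+R2) = 2.35/11.1 = 0.2117.
Rearranging, R2 = R1·k/(1−k) = 22.1 × 0.2686 = 5.935 kΩ.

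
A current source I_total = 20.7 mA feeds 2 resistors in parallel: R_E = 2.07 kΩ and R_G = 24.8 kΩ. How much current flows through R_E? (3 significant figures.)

For two parallel branches, I_k = I_total · (other R)/(sum of R).
I(R_E) = 20.7 × 24.8/(2.07 + 24.8) = 20.7 × 0.9230 = 19.11 mA.

I ≈ 19.1 mA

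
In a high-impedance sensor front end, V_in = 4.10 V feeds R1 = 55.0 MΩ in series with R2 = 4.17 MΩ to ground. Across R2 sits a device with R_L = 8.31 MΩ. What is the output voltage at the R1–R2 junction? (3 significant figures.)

R2 ‖ R_L = (4.17 × 8.31)/(4.17 + 8.31) = 2.777 MΩ.
Now apply the divider: V_out = 4.10 × 0.04806 = 0.1970 V.

V_out ≈ 0.197 V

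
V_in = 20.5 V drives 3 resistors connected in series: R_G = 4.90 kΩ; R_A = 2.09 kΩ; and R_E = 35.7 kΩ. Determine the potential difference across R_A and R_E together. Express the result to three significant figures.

ΣR = 4.90 + 2.09 + 35.7 = 42.69 kΩ.
R_{R_A..R_E} = 2.09 + 35.7 = 37.79 kΩ.
Voltage divider: V = V_in · (37.79 / 42.69) = 20.5 × 0.8852 = 18.15 V.

V ≈ 18.1 V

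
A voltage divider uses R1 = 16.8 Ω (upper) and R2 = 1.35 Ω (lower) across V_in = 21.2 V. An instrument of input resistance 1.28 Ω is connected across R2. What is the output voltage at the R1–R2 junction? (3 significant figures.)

First combine the lower leg with the load: R2 ‖ R_L = 0.6570 Ω.
Then V_out = V_in · R2'/(R1 + R2') = 21.2 × 0.6570/17.46 = 0.7979 V.
(Unloaded it would be 1.58 V; the load pulls it down.)

V_out ≈ 0.798 V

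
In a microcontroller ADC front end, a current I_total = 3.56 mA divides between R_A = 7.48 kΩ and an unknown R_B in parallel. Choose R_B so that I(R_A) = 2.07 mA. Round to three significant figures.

R_B ≈ 10.4 kΩ

Two-branch current divider: I_A = I_total · R_B/(R_A + R_B).
With f = 0.5815, R_B = R_A · f/(1−f) = 7.48 × 1.389 = 10.39 kΩ.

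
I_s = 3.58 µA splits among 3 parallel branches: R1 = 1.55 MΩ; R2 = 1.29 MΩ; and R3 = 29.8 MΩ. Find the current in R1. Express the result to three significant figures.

Total conductance ΣG = 1/1.55 + 1/1.29 + 1/29.8 = 1.454 (units of 1/MΩ).
By the current-divider rule, I = I_s · G_k/ΣG = 3.58 × 0.4437 = 1.589 µA.

I ≈ 1.59 µA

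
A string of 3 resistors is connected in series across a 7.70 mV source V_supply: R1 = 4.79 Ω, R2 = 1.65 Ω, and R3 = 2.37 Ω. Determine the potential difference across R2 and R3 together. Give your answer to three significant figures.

Series total: ΣR = 4.79 + 1.65 + 2.37 = 8.810 Ω.
R_{R2..R3} = 1.65 + 2.37 = 4.020 Ω.
By the voltage-divider rule, V = 7.70 × 4.020/8.810 = 3.514 mV.

V ≈ 3.51 mV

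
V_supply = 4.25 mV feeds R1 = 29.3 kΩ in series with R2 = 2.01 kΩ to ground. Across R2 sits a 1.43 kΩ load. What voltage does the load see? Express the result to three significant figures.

V_out ≈ 0.118 mV

The load sits in parallel with R2, giving an effective lower resistance R2' = R2·R_L/(R2+R_L) = 0.8356 kΩ.
Voltage divider with the loaded lower leg: V_out = 4.25 × 0.8356/(29.3 + 0.8356) = 4.25 × 0.02773 = 0.1178 mV.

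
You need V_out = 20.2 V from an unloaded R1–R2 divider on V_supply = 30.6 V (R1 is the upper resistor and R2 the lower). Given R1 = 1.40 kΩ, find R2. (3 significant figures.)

R2 ≈ 2.72 kΩ

V_out/V_supply = R2/(R1+R2) = 0.6601.
R2 = R1 · 0.6601/(1 − 0.6601) = 2.719 kΩ.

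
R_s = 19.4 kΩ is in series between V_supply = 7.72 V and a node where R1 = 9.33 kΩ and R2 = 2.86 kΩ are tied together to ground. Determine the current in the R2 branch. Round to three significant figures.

I ≈ 0.274 mA

Parallel bank: R_p = 1/(1/9.33 + 1/2.86) = 2.189 kΩ.
V_A = 7.72 × 2.189/21.59 = 0.7828 V.
Branch current I = V_A/R2 = 0.7828/2.86 = 0.2737 mA.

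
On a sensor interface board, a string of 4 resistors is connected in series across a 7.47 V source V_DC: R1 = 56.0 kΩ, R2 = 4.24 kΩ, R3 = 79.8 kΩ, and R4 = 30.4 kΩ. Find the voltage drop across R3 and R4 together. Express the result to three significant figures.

Series total: ΣR = 56.0 + 4.24 + 79.8 + 30.4 = 170.4 kΩ.
R_{R3..R4} = 79.8 + 30.4 = 110.2 kΩ.
V = V_DC · R/ΣR = 7.47 × 0.6466 = 4.830 V.

V ≈ 4.83 V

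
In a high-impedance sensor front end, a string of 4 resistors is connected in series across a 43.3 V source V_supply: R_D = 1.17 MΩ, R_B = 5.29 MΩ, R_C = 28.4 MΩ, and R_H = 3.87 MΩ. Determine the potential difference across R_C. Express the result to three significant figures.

V ≈ 31.8 V

Series total: ΣR = 1.17 + 5.29 + 28.4 + 3.87 = 38.73 MΩ.
By the voltage-divider rule, V = 43.3 × 28.40/38.73 = 31.75 V.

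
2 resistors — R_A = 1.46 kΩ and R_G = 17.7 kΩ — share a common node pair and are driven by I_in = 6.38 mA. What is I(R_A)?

I ≈ 5.89 mA

For two parallel branches, I_k = I_in · (other R)/(sum of R).
I(R_A) = 6.38 × 17.7/(1.46 + 17.7) = 6.38 × 0.9238 = 5.894 mA.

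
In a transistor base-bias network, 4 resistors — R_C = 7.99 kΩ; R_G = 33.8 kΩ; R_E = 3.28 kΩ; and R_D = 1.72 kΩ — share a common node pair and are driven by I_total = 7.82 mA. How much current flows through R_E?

Total conductance ΣG = 1/7.99 + 1/33.8 + 1/3.28 + 1/1.72 = 1.041 (units of 1/kΩ).
By the current-divider rule, I = I_total · G_k/ΣG = 7.82 × 0.2929 = 2.290 mA.

I ≈ 2.29 mA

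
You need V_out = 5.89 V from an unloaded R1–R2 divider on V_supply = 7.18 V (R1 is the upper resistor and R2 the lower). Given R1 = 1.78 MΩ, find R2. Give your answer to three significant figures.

R2 ≈ 8.13 MΩ

Required fraction k = V_out/V_supply = 0.8203.
R2 = R1 · 0.8203/(1 − 0.8203) = 8.127 MΩ.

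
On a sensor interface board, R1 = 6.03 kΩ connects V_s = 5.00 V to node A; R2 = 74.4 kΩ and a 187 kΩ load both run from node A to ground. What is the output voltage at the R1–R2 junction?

R2 ‖ R_L = (74.4 × 187)/(74.4 + 187) = 53.22 kΩ.
Voltage divider with the loaded lower leg: V_out = 5.00 × 53.22/(6.03 + 53.22) = 5.00 × 0.8982 = 4.491 V.

V_out ≈ 4.49 V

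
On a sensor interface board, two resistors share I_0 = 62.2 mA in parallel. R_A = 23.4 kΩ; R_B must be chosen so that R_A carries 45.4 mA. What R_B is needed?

R_B ≈ 63.2 kΩ

In a two-way split, I_A/I_0 = R_B/(R_A + R_B).
45.4/62.2 = R_B/(R_A + R_B) → R_B = R_A · (0.7299)/(1 − 0.7299) = 23.4 × 2.702 = 63.24 kΩ.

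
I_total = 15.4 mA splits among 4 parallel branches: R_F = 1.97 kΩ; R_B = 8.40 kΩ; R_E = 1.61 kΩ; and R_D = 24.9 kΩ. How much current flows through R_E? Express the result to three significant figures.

Total conductance ΣG = 1/1.97 + 1/8.40 + 1/1.61 + 1/24.9 = 1.288 (units of 1/kΩ).
Current divider: I(R_E) = I_total · G_k/ΣG = 15.4 × (0.6211/1.288) = 15.4 × 0.4823 = 7.427 mA.

I ≈ 7.43 mA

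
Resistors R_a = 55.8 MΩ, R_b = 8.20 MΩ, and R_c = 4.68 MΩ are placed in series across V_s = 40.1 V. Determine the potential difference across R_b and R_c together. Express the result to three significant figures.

Total series resistance ΣR = 55.8 + 8.20 + 4.68 = 68.68 MΩ.
R_{R_b..R_c} = 8.20 + 4.68 = 12.88 MΩ.
V = V_s · R/ΣR = 40.1 × 0.1875 = 7.520 V.

V ≈ 7.52 V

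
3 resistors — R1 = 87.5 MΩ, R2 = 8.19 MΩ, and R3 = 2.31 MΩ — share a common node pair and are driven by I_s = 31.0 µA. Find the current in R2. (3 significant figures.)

I ≈ 6.68 µA

Total conductance ΣG = 1/87.5 + 1/8.19 + 1/2.31 = 0.5664 (units of 1/MΩ).
R2 takes the fraction G_k/ΣG = 0.1221/0.5664 = 0.2156, so I = 31.0 × 0.2156 = 6.682 µA.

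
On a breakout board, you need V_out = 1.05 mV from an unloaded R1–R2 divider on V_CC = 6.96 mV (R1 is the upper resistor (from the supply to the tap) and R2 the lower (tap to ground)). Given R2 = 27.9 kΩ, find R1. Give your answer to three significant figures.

R1 ≈ 157 kΩ

Required fraction k = V_out/V_CC = 0.1509.
Rearranging, R1 = R2·(1−k)/k = 27.9 × 5.629 = 157.0 kΩ.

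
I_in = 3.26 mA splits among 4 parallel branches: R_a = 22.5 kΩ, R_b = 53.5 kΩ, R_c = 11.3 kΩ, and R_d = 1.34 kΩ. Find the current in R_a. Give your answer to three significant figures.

I ≈ 0.161 mA

Total conductance ΣG = 1/22.5 + 1/53.5 + 1/11.3 + 1/1.34 = 0.8979 (units of 1/kΩ).
By the current-divider rule, I = I_in · G_k/ΣG = 3.26 × 0.04950 = 0.1614 mA.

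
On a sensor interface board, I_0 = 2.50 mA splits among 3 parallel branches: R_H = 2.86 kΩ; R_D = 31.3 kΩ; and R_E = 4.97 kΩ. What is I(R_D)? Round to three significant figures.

I ≈ 0.137 mA

Total conductance ΣG = 1/2.86 + 1/31.3 + 1/4.97 = 0.5828 (units of 1/kΩ).
By the current-divider rule, I = I_0 · G_k/ΣG = 2.50 × 0.05482 = 0.1370 mA.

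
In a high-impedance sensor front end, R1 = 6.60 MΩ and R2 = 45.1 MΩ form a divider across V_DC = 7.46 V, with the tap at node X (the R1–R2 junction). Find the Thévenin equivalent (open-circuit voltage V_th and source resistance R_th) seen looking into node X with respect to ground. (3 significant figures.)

Open-circuit (no load on X): V_th = V_DC · R2/(R1 + R2) = 7.46 × 45.1/(6.600 + 45.1) = 6.508 V.
Zeroing V_DC shorts the top of R1 to ground, so R_th = R1 ‖ R2 = 5.757 MΩ.

V_th ≈ 6.51 V, R_th ≈ 5.76 MΩ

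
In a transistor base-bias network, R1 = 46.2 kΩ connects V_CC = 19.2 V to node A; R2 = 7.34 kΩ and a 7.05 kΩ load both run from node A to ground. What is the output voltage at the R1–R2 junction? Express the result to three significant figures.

First combine the lower leg with the load: R2 ‖ R_L = 3.596 kΩ.
Voltage divider with the loaded lower leg: V_out = 19.2 × 3.596/(46.2 + 3.596) = 19.2 × 0.07222 = 1.387 V.

V_out ≈ 1.39 V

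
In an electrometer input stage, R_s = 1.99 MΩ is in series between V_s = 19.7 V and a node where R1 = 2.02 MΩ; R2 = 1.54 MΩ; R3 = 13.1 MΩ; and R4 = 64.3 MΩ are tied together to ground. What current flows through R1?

Parallel bank: R_p = 1/(1/2.02 + 1/1.54 + 1/13.1 + 1/64.3) = 0.8089 MΩ.
V_A = 19.7 × 0.8089/2.799 = 5.693 V.
Branch current I = V_A/R1 = 5.693/2.02 = 2.818 µA.

I ≈ 2.82 µA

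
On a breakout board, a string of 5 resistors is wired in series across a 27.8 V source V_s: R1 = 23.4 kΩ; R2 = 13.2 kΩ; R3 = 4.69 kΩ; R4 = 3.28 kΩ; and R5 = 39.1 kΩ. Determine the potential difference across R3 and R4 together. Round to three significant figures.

V ≈ 2.65 V

Total series resistance ΣR = 23.4 + 13.2 + 4.69 + 3.28 + 39.1 = 83.67 kΩ.
R_{R3..R4} = 4.69 + 3.28 = 7.970 kΩ.
Voltage divider: V = V_s · (7.970 / 83.67) = 27.8 × 0.09526 = 2.648 V.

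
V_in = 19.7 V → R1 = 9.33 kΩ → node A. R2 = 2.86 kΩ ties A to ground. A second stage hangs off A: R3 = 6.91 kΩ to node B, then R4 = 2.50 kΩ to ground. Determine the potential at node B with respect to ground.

V_B ≈ 0.996 V

Looking into the second stage from A: R3 + R4 = 9.410 kΩ appears in parallel with R2.
R2 ‖ (R3+R4) = 2.193 kΩ.
First divider: V_A = V_in · 2.193/(9.33 + 2.193) = 3.750 V.
V_B = V_A × 0.2657 = 0.9962 V.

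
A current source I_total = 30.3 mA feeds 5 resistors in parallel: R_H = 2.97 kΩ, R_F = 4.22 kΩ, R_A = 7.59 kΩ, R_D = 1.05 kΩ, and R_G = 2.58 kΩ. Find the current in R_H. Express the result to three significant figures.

I ≈ 4.99 mA

ΣG = 1/2.97 + 1/4.22 + 1/7.59 + 1/1.05 + 1/2.58 = 2.045.
By the current-divider rule, I = I_total · G_k/ΣG = 30.3 × 0.1646 = 4.988 mA.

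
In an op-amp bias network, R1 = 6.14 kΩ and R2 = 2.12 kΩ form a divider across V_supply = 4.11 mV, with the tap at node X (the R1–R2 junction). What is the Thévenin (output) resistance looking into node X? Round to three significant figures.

R_th ≈ 1.58 kΩ

With V_supply suppressed (replaced by a short), R_th = R1 ‖ R2 = (6.140 × 2.12)/(6.140 + 2.12) = 1.576 kΩ.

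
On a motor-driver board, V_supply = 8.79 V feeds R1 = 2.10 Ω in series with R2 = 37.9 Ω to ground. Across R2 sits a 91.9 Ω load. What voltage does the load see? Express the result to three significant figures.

V_out ≈ 8.15 V

The load sits in parallel with R2, giving an effective lower resistance R2' = R2·R_L/(R2+R_L) = 26.83 Ω.
Now apply the divider: V_out = 8.79 × 0.9274 = 8.152 V.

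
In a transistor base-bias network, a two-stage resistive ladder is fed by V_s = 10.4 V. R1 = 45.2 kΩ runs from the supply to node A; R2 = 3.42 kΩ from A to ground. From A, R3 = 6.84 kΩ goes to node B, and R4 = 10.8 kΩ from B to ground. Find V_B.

Node A sees R2 in parallel with the series input of stage 2, R3 + R4 = 17.64 kΩ.
R2 ‖ (R3+R4) = 2.865 kΩ.
V_A = 10.4 × 2.865/(45.2 + 2.865) = 0.6198 V.
V_B = V_A × 0.6122 = 0.3795 V.

V_B ≈ 0.379 V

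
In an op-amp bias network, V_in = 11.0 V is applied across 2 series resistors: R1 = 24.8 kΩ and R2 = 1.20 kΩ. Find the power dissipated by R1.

P ≈ 4.44 mW

ΣR = 26.00 kΩ → I = 11.0/26.00 = 0.4231 mA.
P(R1) = I²·R1 = (0.4231)² × 24.8 = 4.439 mW.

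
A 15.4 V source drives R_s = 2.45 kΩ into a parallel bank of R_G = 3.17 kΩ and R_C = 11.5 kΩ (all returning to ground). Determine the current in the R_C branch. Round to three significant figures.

Parallel bank: R_p = 1/(1/3.17 + 1/11.5) = 2.485 kΩ.
V_A by voltage divider: V_A = 15.4 × 2.485/(2.45 + 2.485) = 7.755 V.
Branch current I = V_A/R_C = 7.755/11.5 = 0.6743 mA.
(Check via current divider: I_total = 3.121 mA; share G_k/ΣG = 0.2161 → same result.)

I ≈ 0.674 mA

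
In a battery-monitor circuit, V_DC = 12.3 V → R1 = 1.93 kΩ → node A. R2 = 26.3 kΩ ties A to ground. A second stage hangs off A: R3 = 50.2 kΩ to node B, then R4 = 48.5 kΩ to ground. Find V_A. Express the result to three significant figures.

V_A ≈ 11.3 V

The second stage (R3 + R4 = 98.70 kΩ) loads node A in parallel with R2.
Effective lower resistance at A: R2 ‖ 98.70 = 20.77 kΩ.
V_A = 12.3 × 20.77/(1.93 + 20.77) = 11.25 V.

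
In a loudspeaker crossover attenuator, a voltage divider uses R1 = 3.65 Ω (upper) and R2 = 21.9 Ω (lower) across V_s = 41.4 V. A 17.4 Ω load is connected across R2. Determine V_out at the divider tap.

R2 ‖ R_L = (21.9 × 17.4)/(21.9 + 17.4) = 9.696 Ω.
Then V_out = V_s · R2'/(R1 + R2') = 41.4 × 9.696/13.35 = 30.08 V.

V_out ≈ 30.1 V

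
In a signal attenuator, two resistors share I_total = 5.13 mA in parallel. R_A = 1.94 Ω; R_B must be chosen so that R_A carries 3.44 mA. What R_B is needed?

Two-branch current divider: I_A = I_total · R_B/(R_A + R_B).
3.44/5.13 = R_B/(R_A + R_B) → R_B = R_A · (0.6706)/(1 − 0.6706) = 1.94 × 2.036 = 3.949 Ω.

R_B ≈ 3.95 Ω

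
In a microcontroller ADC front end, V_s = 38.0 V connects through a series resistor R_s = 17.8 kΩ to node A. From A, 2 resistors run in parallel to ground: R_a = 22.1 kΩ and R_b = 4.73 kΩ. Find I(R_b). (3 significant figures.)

I ≈ 1.44 mA

Parallel bank: R_p = 1/(1/22.1 + 1/4.73) = 3.896 kΩ.
Node voltage V_A = V_s · R_p/(R_s + R_p) = 38.0 × 0.1796 = 6.824 V.
Branch current I = V_A/R_b = 6.824/4.73 = 1.443 mA.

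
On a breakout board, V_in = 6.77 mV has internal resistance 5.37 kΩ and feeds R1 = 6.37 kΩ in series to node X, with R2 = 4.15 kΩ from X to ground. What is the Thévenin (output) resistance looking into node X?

R1' = 5.37 + 6.37 = 11.74 kΩ (source resistance + R1).
Looking into X with the source shorted: R_th = R1'·R2/(R1'+R2) = 11.74 × 4.15/15.89 = 3.066 kΩ.

R_th ≈ 3.07 kΩ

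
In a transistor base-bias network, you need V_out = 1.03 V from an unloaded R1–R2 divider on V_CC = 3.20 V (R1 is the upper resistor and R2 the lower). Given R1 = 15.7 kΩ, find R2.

V_out/V_CC = R2/(R1+R2) = 0.3219.
Rearranging, R2 = R1·k/(1−k) = 15.7 × 0.4747 = 7.452 kΩ.

R2 ≈ 7.45 kΩ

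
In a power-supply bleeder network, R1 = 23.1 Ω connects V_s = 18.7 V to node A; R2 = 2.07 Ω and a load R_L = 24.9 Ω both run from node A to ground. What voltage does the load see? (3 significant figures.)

V_out ≈ 1.43 V

R2 ‖ R_L = (2.07 × 24.9)/(2.07 + 24.9) = 1.911 Ω.
Then V_out = V_s · R2'/(R1 + R2') = 18.7 × 1.911/25.01 = 1.429 V.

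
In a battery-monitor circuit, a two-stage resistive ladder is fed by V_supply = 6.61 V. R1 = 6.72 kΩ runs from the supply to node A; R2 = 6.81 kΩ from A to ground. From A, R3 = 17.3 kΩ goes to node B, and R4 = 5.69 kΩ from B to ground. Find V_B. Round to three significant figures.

V_B ≈ 0.718 V

Node A sees R2 in parallel with the series input of stage 2, R3 + R4 = 22.99 kΩ.
R2 ‖ (R3+R4) = 5.254 kΩ.
First divider: V_A = V_supply · 5.254/(6.72 + 5.254) = 2.900 V.
Stage 2 is unloaded, so V_B = V_A · R4/(R3+R4) = 2.900 × 5.69/22.99 = 0.7178 V.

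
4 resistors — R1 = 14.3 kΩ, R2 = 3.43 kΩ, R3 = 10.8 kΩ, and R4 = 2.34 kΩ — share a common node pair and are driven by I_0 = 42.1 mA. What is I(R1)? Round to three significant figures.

I ≈ 3.34 mA

ΣG = 1/14.3 + 1/3.43 + 1/10.8 + 1/2.34 = 0.8814.
R1 takes the fraction G_k/ΣG = 0.06993/0.8814 = 0.07934, so I = 42.1 × 0.07934 = 3.340 mA.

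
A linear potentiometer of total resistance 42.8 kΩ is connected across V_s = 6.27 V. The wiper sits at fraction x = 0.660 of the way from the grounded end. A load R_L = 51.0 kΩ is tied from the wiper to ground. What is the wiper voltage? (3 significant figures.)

The pot divides into 14.55 kΩ above the wiper and 28.25 kΩ below.
R_L loads the lower segment: effective lower R = 18.18 kΩ.
Loaded-divider output: V_out = 6.27 × 0.5554 = 3.482 V.

V_out ≈ 3.48 V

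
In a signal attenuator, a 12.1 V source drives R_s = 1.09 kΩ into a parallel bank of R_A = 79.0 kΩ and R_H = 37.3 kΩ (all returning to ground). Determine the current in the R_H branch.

I ≈ 0.311 mA

Combine the parallel branches: R_p = (1/79.0 + 1/37.3)⁻¹ = 25.34 kΩ.
Node voltage V_A = V_DC · R_p/(R_s + R_p) = 12.1 × 0.9588 = 11.60 V.
I(R_H) = V_A / R_H = 11.60/37.3 = 0.3110 mA.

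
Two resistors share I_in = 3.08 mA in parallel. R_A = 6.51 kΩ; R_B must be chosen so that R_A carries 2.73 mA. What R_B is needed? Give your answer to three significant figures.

R_B ≈ 50.8 kΩ

Two-branch current divider: I_A = I_in · R_B/(R_A + R_B).
With f = 0.8864, R_B = R_A · f/(1−f) = 6.51 × 7.800 = 50.78 kΩ.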